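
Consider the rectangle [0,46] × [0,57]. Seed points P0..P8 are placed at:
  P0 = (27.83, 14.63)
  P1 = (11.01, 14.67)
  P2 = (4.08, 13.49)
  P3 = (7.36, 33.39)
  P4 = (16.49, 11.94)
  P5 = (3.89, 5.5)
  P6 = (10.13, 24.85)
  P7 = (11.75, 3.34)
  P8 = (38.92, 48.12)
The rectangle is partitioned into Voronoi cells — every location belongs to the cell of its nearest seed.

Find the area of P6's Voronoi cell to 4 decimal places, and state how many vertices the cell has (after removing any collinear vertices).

Area of P6's cell: 224.6851 (7 vertices)

1. box [0,46]×[0,57]: [(0, 0) (46, 0) (46, 57) (0, 57)]
2. ⊥bis P6·P0 via (18.98,19.74): [(0, 0) (7.5821, 0) (40.494, 57) (0, 57)]  |A|=1370.1679
3. ⊥bis P6·P1 via (10.57,19.76): [(0, 18.8463) (19.434, 20.5262) (40.494, 57) (0, 57)]  |A|=1109.2228
4. ⊥bis P6·P2 via (7.105,19.17): [(0, 22.9539) (6.6358, 19.4199) (19.434, 20.5262) (40.494, 57) (0, 57)]  |A|=1095.5942
5. ⊥bis P6·P3 via (8.745,29.12): [(0, 26.2835) (0, 22.9539) (6.6358, 19.4199) (19.434, 20.5262) (28.0027, 35.3663)]  |A|=227.506
6. ⊥bis P6·P4 via (13.31,18.395): [(0, 26.2835) (0, 22.9539) (6.6358, 19.4199) (17.2535, 20.3378) (20.1487, 21.764) (28.0027, 35.3663)]  |A|=226.2239
7. ⊥bis P6·P5 via (7.01,15.175): [(0, 26.2835) (0, 22.9539) (6.6358, 19.4199) (17.2535, 20.3378) (20.1487, 21.764) (28.0027, 35.3663)]  |A|=226.2239
8. ⊥bis P6·P7 via (10.94,14.095): [(0, 26.2835) (0, 22.9539) (6.6358, 19.4199) (17.2535, 20.3378) (20.1487, 21.764) (28.0027, 35.3663)]  |A|=226.2239
9. ⊥bis P6·P8 via (24.525,36.485): [(25.9637, 34.705) (0, 26.2835) (0, 22.9539) (6.6358, 19.4199) (17.2535, 20.3378) (20.1487, 21.764) (26.9303, 33.5091)]  |A|=224.6851
10. canonical 7-gon: [(25.9637, 34.705) (0, 26.2835) (0, 22.9539) (6.6358, 19.4199) (17.2535, 20.3378) (20.1487, 21.764) (26.9303, 33.5091)]
11. shoelace: 224.6851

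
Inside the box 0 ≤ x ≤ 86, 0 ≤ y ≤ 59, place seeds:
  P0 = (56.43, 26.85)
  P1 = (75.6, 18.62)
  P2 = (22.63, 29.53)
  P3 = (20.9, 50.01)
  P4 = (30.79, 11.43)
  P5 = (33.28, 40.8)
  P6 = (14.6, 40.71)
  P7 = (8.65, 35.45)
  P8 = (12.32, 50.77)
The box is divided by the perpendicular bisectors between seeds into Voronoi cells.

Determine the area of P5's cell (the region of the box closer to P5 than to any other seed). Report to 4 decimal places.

Area of P5's cell: 656.5852

1. box [0,86]×[0,59]: [(0, 0) (86, 0) (86, 59) (0, 59)]
2. ⊥bis P5·P0 via (44.855,33.825): [(0, 0) (24.4723, 0) (60.0252, 59) (0, 59)]  |A|=2492.6786
3. ⊥bis P5·P1 via (54.44,29.71): [(0, 0) (24.4723, 0) (60.0252, 59) (0, 59)]  |A|=2492.6786
4. ⊥bis P5·P2 via (27.955,35.165): [(39.2377, 24.503) (60.0252, 59) (2.7324, 59)]  |A|=988.2143
5. ⊥bis P5·P3 via (27.09,45.405): [(22.9739, 39.8721) (39.2377, 24.503) (60.0252, 59) (37.2039, 59)]  |A|=658.5312
6. ⊥bis P5·P4 via (32.035,26.115): [(22.9739, 39.8721) (38.0736, 25.603) (39.8117, 25.4557) (60.0252, 59) (37.2039, 59)]  |A|=657.661
7. ⊥bis P5·P6 via (23.94,40.755): [(23.938, 41.1681) (23.9487, 38.9509) (38.0736, 25.603) (39.8117, 25.4557) (60.0252, 59) (37.2039, 59)]  |A|=656.5852
8. ⊥bis P5·P7 via (20.965,38.125): [(23.938, 41.1681) (23.9487, 38.9509) (38.0736, 25.603) (39.8117, 25.4557) (60.0252, 59) (37.2039, 59)]  |A|=656.5852
9. ⊥bis P5·P8 via (22.8,45.785): [(23.938, 41.1681) (23.9487, 38.9509) (38.0736, 25.603) (39.8117, 25.4557) (60.0252, 59) (37.2039, 59)]  |A|=656.5852
10. canonical 6-gon: [(23.938, 41.1681) (23.9487, 38.9509) (38.0736, 25.603) (39.8117, 25.4557) (60.0252, 59) (37.2039, 59)]
11. shoelace: 656.5852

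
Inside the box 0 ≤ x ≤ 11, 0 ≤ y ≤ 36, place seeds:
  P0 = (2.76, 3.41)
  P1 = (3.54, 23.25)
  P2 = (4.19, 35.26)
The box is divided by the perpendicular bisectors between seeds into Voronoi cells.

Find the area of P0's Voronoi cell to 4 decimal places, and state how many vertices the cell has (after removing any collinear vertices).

Area of P0's cell: 145.6137 (4 vertices)

1. box [0,11]×[0,36]: [(0, 0) (11, 0) (11, 36) (0, 36)]
2. ⊥bis P0·P1 via (3.15,13.33): [(0, 13.4538) (0, 0) (11, 0) (11, 13.0214)]  |A|=145.6137
3. ⊥bis P0·P2 via (3.475,19.335): [(0, 13.4538) (0, 0) (11, 0) (11, 13.0214)]  |A|=145.6137
4. canonical 4-gon: [(0, 13.4538) (0, 0) (11, 0) (11, 13.0214)]
5. shoelace: 145.6137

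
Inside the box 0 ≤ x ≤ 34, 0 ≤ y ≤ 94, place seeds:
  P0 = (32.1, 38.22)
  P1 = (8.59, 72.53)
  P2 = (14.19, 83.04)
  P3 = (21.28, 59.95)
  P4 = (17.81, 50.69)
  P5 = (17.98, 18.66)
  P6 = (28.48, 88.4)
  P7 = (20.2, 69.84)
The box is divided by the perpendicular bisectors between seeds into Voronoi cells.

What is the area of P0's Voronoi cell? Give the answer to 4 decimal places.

Area of P0's cell: 285.4510

1. box [0,34]×[0,94]: [(0, 0) (34, 0) (34, 94) (0, 94)]
2. ⊥bis P0·P1 via (20.345,55.375): [(0, 41.4341) (0, 0) (34, 0) (34, 64.7317)]  |A|=1804.8196
3. ⊥bis P0·P2 via (23.145,60.63): [(0, 41.4341) (0, 0) (34, 0) (34, 64.7317)]  |A|=1804.8196
4. ⊥bis P0·P3 via (26.69,49.085): [(0, 35.7953) (0, 0) (34, 0) (34, 52.7249)]  |A|=1504.8423
5. ⊥bis P0·P4 via (24.955,44.455): [(30.7667, 51.1149) (0, 15.8578) (0, 0) (34, 0) (34, 52.7249)]  |A|=1198.1375
6. ⊥bis P0·P5 via (25.04,28.44): [(30.7667, 51.1149) (16.4137, 34.6671) (34, 21.9719) (34, 52.7249)]  |A|=285.451
7. ⊥bis P0·P6 via (30.29,63.31): [(30.7667, 51.1149) (16.4137, 34.6671) (34, 21.9719) (34, 52.7249)]  |A|=285.451
8. ⊥bis P0·P7 via (26.15,54.03): [(30.7667, 51.1149) (16.4137, 34.6671) (34, 21.9719) (34, 52.7249)]  |A|=285.451
9. canonical 4-gon: [(30.7667, 51.1149) (16.4137, 34.6671) (34, 21.9719) (34, 52.7249)]
10. shoelace: 285.451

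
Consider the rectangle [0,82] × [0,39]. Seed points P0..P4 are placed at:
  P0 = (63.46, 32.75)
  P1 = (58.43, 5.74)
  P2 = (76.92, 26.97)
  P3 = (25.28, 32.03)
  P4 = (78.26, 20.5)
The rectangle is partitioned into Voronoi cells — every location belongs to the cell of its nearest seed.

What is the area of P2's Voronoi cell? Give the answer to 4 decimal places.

1. box [0,82]×[0,39]: [(0, 0) (82, 0) (82, 39) (0, 39)]
2. ⊥bis P2·P0 via (70.19,29.86): [(57.3675, 0) (82, 0) (82, 39) (74.1149, 39)]  |A|=634.0931
3. ⊥bis P2·P1 via (67.675,16.355): [(65.2847, 18.4368) (82, 3.8788) (82, 39) (74.1149, 39)]  |A|=374.6025
4. ⊥bis P2·P3 via (51.1,29.5): [(65.2847, 18.4368) (82, 3.8788) (82, 39) (74.1149, 39)]  |A|=374.6025
5. ⊥bis P2·P4 via (77.59,23.735): [(66.5807, 21.4549) (82, 24.6484) (82, 39) (74.1149, 39)]  |A|=179.819
6. canonical 4-gon: [(66.5807, 21.4549) (82, 24.6484) (82, 39) (74.1149, 39)]
7. shoelace: 179.819

Area of P2's cell: 179.8190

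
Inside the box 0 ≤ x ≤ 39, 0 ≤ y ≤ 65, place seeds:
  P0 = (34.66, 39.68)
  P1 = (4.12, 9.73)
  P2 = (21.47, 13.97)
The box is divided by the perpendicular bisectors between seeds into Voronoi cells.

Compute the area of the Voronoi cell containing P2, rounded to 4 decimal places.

1. box [0,39]×[0,65]: [(0, 0) (39, 0) (39, 65) (0, 65)]
2. ⊥bis P2·P0 via (28.065,26.825): [(0, 41.2232) (0, 0) (39, 0) (39, 21.215)]  |A|=1217.545
3. ⊥bis P2·P1 via (12.795,11.85): [(6.4219, 37.9286) (15.6909, 0) (39, 0) (39, 21.215)]  |A|=787.6124
4. canonical 4-gon: [(6.4219, 37.9286) (15.6909, 0) (39, 0) (39, 21.215)]
5. shoelace: 787.6124

Area of P2's cell: 787.6124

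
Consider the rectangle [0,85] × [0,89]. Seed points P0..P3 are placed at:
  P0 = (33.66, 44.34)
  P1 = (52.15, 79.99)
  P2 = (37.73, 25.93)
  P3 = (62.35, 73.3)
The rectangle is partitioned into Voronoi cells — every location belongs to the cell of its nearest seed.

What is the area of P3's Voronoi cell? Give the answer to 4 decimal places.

1. box [0,85]×[0,89]: [(0, 0) (85, 0) (85, 89) (0, 89)]
2. ⊥bis P3·P0 via (48.005,58.82): [(85, 22.1699) (85, 89) (17.541, 89)]  |A|=2254.1462
3. ⊥bis P3·P1 via (57.25,76.645): [(46.5223, 60.2889) (85, 22.1699) (85, 89) (65.3534, 89)]  |A|=1567.7715
4. ⊥bis P3·P2 via (50.04,49.615): [(46.5223, 60.2889) (65.3052, 41.6811) (85, 31.445) (85, 89) (65.3534, 89)]  |A|=1476.4365
5. canonical 5-gon: [(46.5223, 60.2889) (65.3052, 41.6811) (85, 31.445) (85, 89) (65.3534, 89)]
6. shoelace: 1476.4365

Area of P3's cell: 1476.4365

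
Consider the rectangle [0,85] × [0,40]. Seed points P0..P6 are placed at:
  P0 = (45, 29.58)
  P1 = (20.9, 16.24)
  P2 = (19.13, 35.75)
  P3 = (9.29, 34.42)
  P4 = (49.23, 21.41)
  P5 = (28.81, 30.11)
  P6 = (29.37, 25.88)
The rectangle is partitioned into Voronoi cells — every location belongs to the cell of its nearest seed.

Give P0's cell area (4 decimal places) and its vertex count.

1. box [0,85]×[0,40]: [(0, 0) (85, 0) (85, 40) (0, 40)]
2. ⊥bis P0·P1 via (32.95,22.91): [(45.6313, 0) (85, 0) (85, 40) (23.4902, 40)]  |A|=2017.5695
3. ⊥bis P0·P2 via (32.065,32.665): [(30.7055, 26.9649) (45.6313, 0) (85, 0) (85, 40) (33.8144, 40)]  |A|=1950.281
4. ⊥bis P0·P3 via (27.145,32): [(30.7055, 26.9649) (45.6313, 0) (85, 0) (85, 40) (33.8144, 40)]  |A|=1950.281
5. ⊥bis P0·P4 via (47.115,25.495): [(30.7055, 26.9649) (34.9931, 19.2189) (75.1306, 40) (33.8144, 40)]  |A|=469.2826
6. ⊥bis P0·P5 via (36.905,29.845): [(36.5841, 20.0427) (75.1306, 40) (37.2374, 40)]  |A|=378.1232
7. ⊥bis P0·P6 via (37.185,27.73): [(36.8782, 29.0261) (38.7405, 21.1591) (75.1306, 40) (37.2374, 40)]  |A|=368.6015
8. canonical 4-gon: [(36.8782, 29.0261) (38.7405, 21.1591) (75.1306, 40) (37.2374, 40)]
9. shoelace: 368.6015

Area of P0's cell: 368.6015 (4 vertices)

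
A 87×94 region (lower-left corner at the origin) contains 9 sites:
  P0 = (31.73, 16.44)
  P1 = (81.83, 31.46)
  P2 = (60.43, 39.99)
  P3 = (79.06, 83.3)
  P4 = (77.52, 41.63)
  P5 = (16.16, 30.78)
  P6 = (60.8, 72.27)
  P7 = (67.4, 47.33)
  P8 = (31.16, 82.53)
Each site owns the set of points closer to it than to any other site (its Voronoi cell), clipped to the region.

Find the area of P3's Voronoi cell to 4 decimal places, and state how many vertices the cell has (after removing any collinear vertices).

1. box [0,87]×[0,94]: [(0, 0) (87, 0) (87, 94) (0, 94)]
2. ⊥bis P3·P0 via (55.395,49.87): [(0, 89.084) (87, 27.4969) (87, 94) (0, 94)]  |A|=3106.7321
3. ⊥bis P3·P1 via (80.445,57.38): [(0, 89.084) (47.2888, 55.6083) (87, 57.7303) (87, 94) (0, 94)]  |A|=2506.4311
4. ⊥bis P3·P2 via (69.745,61.645): [(0, 91.6461) (79.7468, 57.3427) (87, 57.7303) (87, 94) (0, 94)]  |A|=1819.9857
5. ⊥bis P3·P4 via (78.29,62.465): [(0, 91.6461) (66.8564, 62.8876) (87, 62.1431) (87, 94) (0, 94)]  |A|=1752.9333
6. ⊥bis P3·P5 via (47.61,57.04): [(29.2038, 79.084) (66.8564, 62.8876) (87, 62.1431) (87, 94) (16.7493, 94)]  |A|=1593.6463
7. ⊥bis P3·P6 via (69.93,77.785): [(79.2045, 62.4312) (87, 62.1431) (87, 94) (60.1353, 94)]  |A|=548.2135
8. ⊥bis P3·P7 via (73.23,65.315): [(78.4931, 63.6089) (82.5022, 62.3093) (87, 62.1431) (87, 94) (60.1353, 94)]  |A|=546.315
9. ⊥bis P3·P8 via (55.11,82.915): [(78.4931, 63.6089) (82.5022, 62.3093) (87, 62.1431) (87, 94) (60.1353, 94)]  |A|=546.315
10. canonical 5-gon: [(78.4931, 63.6089) (82.5022, 62.3093) (87, 62.1431) (87, 94) (60.1353, 94)]
11. shoelace: 546.315

Area of P3's cell: 546.3150 (5 vertices)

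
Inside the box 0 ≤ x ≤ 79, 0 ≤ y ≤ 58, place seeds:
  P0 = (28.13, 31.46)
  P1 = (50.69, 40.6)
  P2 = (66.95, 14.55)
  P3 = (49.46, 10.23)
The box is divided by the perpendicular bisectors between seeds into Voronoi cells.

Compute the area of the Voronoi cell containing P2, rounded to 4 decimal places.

Area of P2's cell: 704.8809

1. box [0,79]×[0,58]: [(0, 0) (79, 0) (79, 58) (0, 58)]
2. ⊥bis P2·P0 via (47.54,23.005): [(37.519, 0) (79, 0) (79, 58) (62.7838, 58)]  |A|=1673.2175
3. ⊥bis P2·P1 via (58.82,27.575): [(46.0618, 19.6115) (37.519, 0) (79, 0) (79, 40.171)]  |A|=1068.3336
4. ⊥bis P2·P3 via (58.205,12.39): [(55.0375, 25.214) (61.2653, 0) (79, 0) (79, 40.171)]  |A|=704.8809
5. canonical 4-gon: [(55.0375, 25.214) (61.2653, 0) (79, 0) (79, 40.171)]
6. shoelace: 704.8809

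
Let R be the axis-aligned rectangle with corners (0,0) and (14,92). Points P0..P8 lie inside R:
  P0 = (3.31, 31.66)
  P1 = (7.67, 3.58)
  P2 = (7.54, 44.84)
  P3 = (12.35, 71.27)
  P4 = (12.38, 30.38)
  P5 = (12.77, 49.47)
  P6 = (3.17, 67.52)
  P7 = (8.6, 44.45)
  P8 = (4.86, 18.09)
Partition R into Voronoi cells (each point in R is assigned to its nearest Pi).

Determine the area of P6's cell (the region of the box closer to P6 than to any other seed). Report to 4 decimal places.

Area of P6's cell: 194.3436

1. box [0,14]×[0,92]: [(0, 0) (14, 0) (14, 92) (0, 92)]
2. ⊥bis P6·P0 via (3.24,49.59): [(0, 49.5774) (14, 49.632) (14, 92) (0, 92)]  |A|=593.5345
3. ⊥bis P6·P1 via (5.42,35.55): [(0, 49.5774) (14, 49.632) (14, 92) (0, 92)]  |A|=593.5345
4. ⊥bis P6·P2 via (5.355,56.18): [(0, 55.1482) (14, 57.8457) (14, 92) (0, 92)]  |A|=497.0426
5. ⊥bis P6·P3 via (7.76,69.395): [(0, 88.3915) (0, 55.1482) (12.5889, 57.5738)]  |A|=209.2483
6. ⊥bis P6·P4 via (7.775,48.95): [(0, 88.3915) (0, 55.1482) (12.5889, 57.5738)]  |A|=209.2483
7. ⊥bis P6·P5 via (7.97,58.495): [(11.4554, 60.3487) (0, 88.3915) (0, 55.1482) (2.6302, 55.655)]  |A|=194.3436
8. ⊥bis P6·P7 via (5.885,55.985): [(11.4554, 60.3487) (0, 88.3915) (0, 55.1482) (2.6302, 55.655)]  |A|=194.3436
9. ⊥bis P6·P8 via (4.015,42.805): [(11.4554, 60.3487) (0, 88.3915) (0, 55.1482) (2.6302, 55.655)]  |A|=194.3436
10. canonical 4-gon: [(11.4554, 60.3487) (0, 88.3915) (0, 55.1482) (2.6302, 55.655)]
11. shoelace: 194.3436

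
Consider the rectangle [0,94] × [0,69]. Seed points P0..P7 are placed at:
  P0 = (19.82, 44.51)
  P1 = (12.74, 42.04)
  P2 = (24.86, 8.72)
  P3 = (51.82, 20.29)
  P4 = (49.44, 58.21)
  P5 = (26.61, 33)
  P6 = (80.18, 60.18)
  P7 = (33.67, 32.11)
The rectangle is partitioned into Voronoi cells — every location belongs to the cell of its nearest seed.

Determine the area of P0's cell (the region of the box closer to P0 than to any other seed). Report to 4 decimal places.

1. box [0,94]×[0,69]: [(0, 0) (94, 0) (94, 69) (0, 69)]
2. ⊥bis P0·P1 via (16.28,43.275): [(31.3774, 0) (94, 0) (94, 69) (7.3053, 69)]  |A|=5151.4479
3. ⊥bis P0·P2 via (22.34,26.615): [(22.1038, 26.5817) (94, 36.7063) (94, 69) (7.3053, 69)]  |A|=2999.6177
4. ⊥bis P0·P3 via (35.82,32.4): [(22.1038, 26.5817) (32.5273, 28.0496) (63.5216, 69) (7.3053, 69)]  |A|=1382.9749
5. ⊥bis P0·P4 via (34.63,51.36): [(22.1038, 26.5817) (32.5273, 28.0496) (40.5245, 38.6157) (26.4711, 69) (7.3053, 69)]  |A|=820.0979
6. ⊥bis P0·P5 via (23.215,38.755): [(18.7714, 36.1336) (36.7634, 46.7475) (26.4711, 69) (7.3053, 69)]  |A|=569.7583
7. ⊥bis P0·P6 via (50,52.345): [(18.7714, 36.1336) (36.7634, 46.7475) (26.4711, 69) (7.3053, 69)]  |A|=569.7583
8. ⊥bis P0·P7 via (26.745,38.31): [(18.7714, 36.1336) (31.5407, 43.6665) (35.924, 48.5623) (26.4711, 69) (7.3053, 69)]  |A|=563.726
9. canonical 5-gon: [(18.7714, 36.1336) (31.5407, 43.6665) (35.924, 48.5623) (26.4711, 69) (7.3053, 69)]
10. shoelace: 563.726

Area of P0's cell: 563.7260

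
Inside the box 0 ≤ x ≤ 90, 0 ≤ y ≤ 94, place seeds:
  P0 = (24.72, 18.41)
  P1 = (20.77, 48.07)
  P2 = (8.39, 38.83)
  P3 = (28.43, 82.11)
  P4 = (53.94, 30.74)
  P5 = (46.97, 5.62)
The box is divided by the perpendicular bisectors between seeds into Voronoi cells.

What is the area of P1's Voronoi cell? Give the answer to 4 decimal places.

1. box [0,90]×[0,94]: [(0, 0) (90, 0) (90, 94) (0, 94)]
2. ⊥bis P1·P0 via (22.745,33.24): [(0, 30.2109) (90, 42.1968) (90, 94) (0, 94)]  |A|=5201.6551
3. ⊥bis P1·P2 via (14.58,43.45): [(0, 62.9847) (22.2496, 33.174) (90, 42.1968) (90, 94) (0, 94)]  |A|=4837.0531
4. ⊥bis P1·P3 via (24.6,65.09): [(0, 70.6257) (0, 62.9847) (22.2496, 33.174) (90, 42.1968) (90, 50.3731)]  |A|=1821.9992
5. ⊥bis P1·P4 via (37.355,39.405): [(48.0208, 59.8196) (0, 70.6257) (0, 62.9847) (22.2496, 33.174) (34.9857, 34.8702)]  |A|=1011.8448
6. ⊥bis P1·P5 via (33.87,26.845): [(48.0208, 59.8196) (0, 70.6257) (0, 62.9847) (22.2496, 33.174) (34.9857, 34.8702)]  |A|=1011.8448
7. canonical 5-gon: [(48.0208, 59.8196) (0, 70.6257) (0, 62.9847) (22.2496, 33.174) (34.9857, 34.8702)]
8. shoelace: 1011.8448

Area of P1's cell: 1011.8448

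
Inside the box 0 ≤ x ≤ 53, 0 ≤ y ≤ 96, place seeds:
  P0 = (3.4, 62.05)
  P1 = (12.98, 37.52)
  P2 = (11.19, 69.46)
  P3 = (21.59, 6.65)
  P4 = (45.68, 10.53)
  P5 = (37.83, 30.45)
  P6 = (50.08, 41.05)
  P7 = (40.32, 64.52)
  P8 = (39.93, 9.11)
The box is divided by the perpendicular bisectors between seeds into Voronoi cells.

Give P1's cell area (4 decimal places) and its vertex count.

Area of P1's cell: 794.0792 (6 vertices)

1. box [0,53]×[0,96]: [(0, 0) (53, 0) (53, 96) (0, 96)]
2. ⊥bis P1·P0 via (8.19,49.785): [(0, 46.5865) (0, 0) (53, 0) (53, 67.2852)]  |A|=3017.5989
3. ⊥bis P1·P2 via (12.085,53.49): [(18.6137, 53.8559) (0, 46.5865) (0, 0) (53, 0) (53, 55.783)]  |A|=2819.8394
4. ⊥bis P1·P3 via (17.285,22.085): [(18.6137, 53.8559) (0, 46.5865) (0, 17.264) (53, 32.0463) (53, 55.783)]  |A|=1513.1154
5. ⊥bis P1·P4 via (29.33,24.025): [(18.6137, 53.8559) (0, 46.5865) (0, 17.264) (30.852, 25.869) (53, 52.7026) (53, 55.783)]  |A|=1284.3676
6. ⊥bis P1·P5 via (25.405,33.985): [(31.26, 54.5646) (18.6137, 53.8559) (0, 46.5865) (0, 17.264) (22.4274, 23.5193)]  |A|=818.1887
7. ⊥bis P1·P6 via (31.53,39.285): [(30.3729, 51.4463) (30.0825, 54.4986) (18.6137, 53.8559) (0, 46.5865) (0, 17.264) (22.4274, 23.5193)]  |A|=816.3819
8. ⊥bis P1·P7 via (26.65,51.02): [(29.4461, 48.1887) (23.5748, 54.1339) (18.6137, 53.8559) (0, 46.5865) (0, 17.264) (22.4274, 23.5193)]  |A|=794.0792
9. ⊥bis P1·P8 via (26.455,23.315): [(29.4461, 48.1887) (23.5748, 54.1339) (18.6137, 53.8559) (0, 46.5865) (0, 17.264) (22.4274, 23.5193)]  |A|=794.0792
10. canonical 6-gon: [(29.4461, 48.1887) (23.5748, 54.1339) (18.6137, 53.8559) (0, 46.5865) (0, 17.264) (22.4274, 23.5193)]
11. shoelace: 794.0792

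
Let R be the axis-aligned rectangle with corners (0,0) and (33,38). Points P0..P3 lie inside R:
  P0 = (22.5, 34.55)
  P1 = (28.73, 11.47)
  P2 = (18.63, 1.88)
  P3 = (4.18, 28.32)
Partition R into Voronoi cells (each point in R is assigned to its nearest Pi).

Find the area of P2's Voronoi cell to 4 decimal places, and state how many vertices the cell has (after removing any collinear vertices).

Area of P2's cell: 312.7671 (4 vertices)

1. box [0,33]×[0,38]: [(0, 0) (33, 0) (33, 38) (0, 38)]
2. ⊥bis P2·P0 via (20.565,18.215): [(0, 20.6511) (0, 0) (33, 0) (33, 16.742)]  |A|=616.9855
3. ⊥bis P2·P1 via (23.68,6.675): [(11.7289, 19.2617) (0, 20.6511) (0, 0) (30.0179, 0)]  |A|=410.2052
4. ⊥bis P2·P3 via (11.405,15.1): [(14.2198, 16.6383) (0, 8.8669) (0, 0) (30.0179, 0)]  |A|=312.7671
5. canonical 4-gon: [(14.2198, 16.6383) (0, 8.8669) (0, 0) (30.0179, 0)]
6. shoelace: 312.7671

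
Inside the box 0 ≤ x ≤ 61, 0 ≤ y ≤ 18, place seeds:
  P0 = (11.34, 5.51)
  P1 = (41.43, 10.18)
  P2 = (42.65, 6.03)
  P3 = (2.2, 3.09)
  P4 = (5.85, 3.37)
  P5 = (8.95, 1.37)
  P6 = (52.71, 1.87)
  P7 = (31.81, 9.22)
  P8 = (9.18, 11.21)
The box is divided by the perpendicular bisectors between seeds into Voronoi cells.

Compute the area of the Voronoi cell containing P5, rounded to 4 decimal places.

1. box [0,61]×[0,18]: [(0, 0) (61, 0) (61, 18) (0, 18)]
2. ⊥bis P5·P0 via (10.145,3.44): [(0, 9.2967) (0, 0) (16.1038, 0)]  |A|=74.8559
3. ⊥bis P5·P1 via (25.19,5.775): [(0, 9.2967) (0, 0) (16.1038, 0)]  |A|=74.8559
4. ⊥bis P5·P2 via (25.8,3.7): [(0, 9.2967) (0, 0) (16.1038, 0)]  |A|=74.8559
5. ⊥bis P5·P3 via (5.575,2.23): [(6.4298, 5.5847) (5.0068, 0) (16.1038, 0)]  |A|=30.9871
6. ⊥bis P5·P4 via (7.4,2.37): [(8.6479, 4.3043) (5.871, 0) (16.1038, 0)]  |A|=22.0225
7. ⊥bis P5·P6 via (30.83,1.62): [(8.6479, 4.3043) (5.871, 0) (16.1038, 0)]  |A|=22.0225
8. ⊥bis P5·P7 via (20.38,5.295): [(8.6479, 4.3043) (5.871, 0) (16.1038, 0)]  |A|=22.0225
9. ⊥bis P5·P8 via (9.065,6.29): [(8.6479, 4.3043) (5.871, 0) (16.1038, 0)]  |A|=22.0225
10. canonical 3-gon: [(8.6479, 4.3043) (5.871, 0) (16.1038, 0)]
11. shoelace: 22.0225

Area of P5's cell: 22.0225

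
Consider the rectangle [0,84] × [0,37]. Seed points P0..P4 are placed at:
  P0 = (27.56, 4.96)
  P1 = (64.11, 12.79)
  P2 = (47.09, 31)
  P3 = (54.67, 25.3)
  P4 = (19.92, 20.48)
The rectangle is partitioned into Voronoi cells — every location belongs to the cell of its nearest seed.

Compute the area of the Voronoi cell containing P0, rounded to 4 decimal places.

1. box [0,84]×[0,37]: [(0, 0) (84, 0) (84, 37) (0, 37)]
2. ⊥bis P0·P1 via (45.835,8.875): [(0, 0) (47.7363, 0) (39.8099, 37) (0, 37)]  |A|=1619.6034
3. ⊥bis P0·P2 via (37.325,17.98): [(0, 0) (47.7363, 0) (45.1401, 12.1187) (11.965, 37) (0, 37)]  |A|=1273.1946
4. ⊥bis P0·P3 via (41.115,15.13): [(0, 0) (47.7363, 0) (45.8458, 8.8246) (41.1021, 15.1472) (11.965, 37) (0, 37)]  |A|=1267.6125
5. ⊥bis P0·P4 via (23.74,12.72): [(0, 1.0336) (0, 0) (47.7363, 0) (45.8458, 8.8246) (41.1021, 15.1472) (36.1759, 18.8418)]  |A|=508.4215
6. canonical 6-gon: [(0, 1.0336) (0, 0) (47.7363, 0) (45.8458, 8.8246) (41.1021, 15.1472) (36.1759, 18.8418)]
7. shoelace: 508.4215

Area of P0's cell: 508.4215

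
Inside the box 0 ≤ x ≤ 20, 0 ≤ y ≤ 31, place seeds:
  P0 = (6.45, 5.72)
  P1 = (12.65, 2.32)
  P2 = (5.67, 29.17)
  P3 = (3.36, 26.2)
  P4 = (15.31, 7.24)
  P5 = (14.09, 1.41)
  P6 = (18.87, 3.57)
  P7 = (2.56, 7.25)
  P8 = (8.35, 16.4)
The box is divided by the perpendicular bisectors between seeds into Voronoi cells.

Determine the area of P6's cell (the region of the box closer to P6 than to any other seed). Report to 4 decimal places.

Area of P6's cell: 22.3993

1. box [0,20]×[0,31]: [(0, 0) (20, 0) (20, 31) (0, 31)]
2. ⊥bis P6·P0 via (12.66,4.645): [(11.8559, 0) (20, 0) (20, 31) (17.2223, 31)]  |A|=169.2883
3. ⊥bis P6·P1 via (15.76,2.945): [(13.9365, 12.0189) (16.3518, 0) (20, 0) (20, 31) (17.2223, 31)]  |A|=142.2704
4. ⊥bis P6·P2 via (12.27,16.37): [(14.9268, 17.7399) (13.9365, 12.0189) (16.3518, 0) (20, 0) (20, 20.3558)]  |A|=96.8539
5. ⊥bis P6·P3 via (11.115,14.885): [(16.3548, 18.4762) (14.8792, 17.4649) (13.9365, 12.0189) (16.3518, 0) (20, 0) (20, 20.3558)]  |A|=96.6751
6. ⊥bis P6·P4 via (17.09,5.405): [(15.5633, 3.924) (16.3518, 0) (20, 0) (20, 8.2278)]  |A|=25.41
7. ⊥bis P6·P5 via (16.48,2.49): [(15.7501, 4.1053) (17.6052, 0) (20, 0) (20, 8.2278)]  |A|=22.3993
8. ⊥bis P6·P7 via (10.715,5.41): [(15.7501, 4.1053) (17.6052, 0) (20, 0) (20, 8.2278)]  |A|=22.3993
9. ⊥bis P6·P8 via (13.61,9.985): [(15.7501, 4.1053) (17.6052, 0) (20, 0) (20, 8.2278)]  |A|=22.3993
10. canonical 4-gon: [(15.7501, 4.1053) (17.6052, 0) (20, 0) (20, 8.2278)]
11. shoelace: 22.3993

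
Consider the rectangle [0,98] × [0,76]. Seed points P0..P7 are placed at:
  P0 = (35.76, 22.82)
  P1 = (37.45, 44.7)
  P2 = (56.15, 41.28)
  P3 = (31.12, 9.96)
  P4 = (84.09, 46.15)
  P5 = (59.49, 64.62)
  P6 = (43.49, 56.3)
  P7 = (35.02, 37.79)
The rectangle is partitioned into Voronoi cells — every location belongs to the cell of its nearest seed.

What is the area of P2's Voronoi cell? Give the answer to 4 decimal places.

1. box [0,98]×[0,76]: [(0, 0) (98, 0) (98, 76) (0, 76)]
2. ⊥bis P2·P0 via (45.955,32.05): [(74.9713, 0) (98, 0) (98, 76) (6.1651, 76)]  |A|=4364.8174
3. ⊥bis P2·P1 via (46.8,42.99): [(44.9935, 33.1121) (74.9713, 0) (98, 0) (98, 76) (52.8371, 76)]  |A|=3363.9834
4. ⊥bis P2·P3 via (43.635,25.62): [(44.9935, 33.1121) (73.0821, 2.0868) (75.6933, 0) (98, 0) (98, 76) (52.8371, 76)]  |A|=3363.2301
5. ⊥bis P2·P4 via (70.12,43.715): [(44.9935, 33.1121) (73.0821, 2.0868) (75.6933, 0) (77.7396, 0) (64.4927, 76) (52.8371, 76)]  |A|=1320.0565
6. ⊥bis P2·P5 via (57.82,52.95): [(48.8562, 54.2327) (44.9935, 33.1121) (73.0821, 2.0868) (75.6933, 0) (77.7396, 0) (68.7838, 51.3811)]  |A|=954.0219
7. ⊥bis P2·P6 via (49.82,48.79): [(55.2003, 53.3249) (47.5037, 46.8376) (44.9935, 33.1121) (73.0821, 2.0868) (75.6933, 0) (77.7396, 0) (68.7838, 51.3811)]  |A|=929.9503
8. ⊥bis P2·P7 via (45.585,39.535): [(55.2003, 53.3249) (47.5037, 46.8376) (45.8617, 37.8596) (47.0146, 30.8796) (73.0821, 2.0868) (75.6933, 0) (77.7396, 0) (68.7838, 51.3811)]  |A|=924.1834
9. canonical 8-gon: [(55.2003, 53.3249) (47.5037, 46.8376) (45.8617, 37.8596) (47.0146, 30.8796) (73.0821, 2.0868) (75.6933, 0) (77.7396, 0) (68.7838, 51.3811)]
10. shoelace: 924.1834

Area of P2's cell: 924.1834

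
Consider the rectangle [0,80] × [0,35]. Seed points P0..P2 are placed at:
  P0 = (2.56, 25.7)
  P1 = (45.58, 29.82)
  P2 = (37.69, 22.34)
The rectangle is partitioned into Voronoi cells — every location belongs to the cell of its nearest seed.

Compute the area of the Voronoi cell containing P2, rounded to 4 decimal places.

Area of P2's cell: 1059.3712

1. box [0,80]×[0,35]: [(0, 0) (80, 0) (80, 35) (0, 35)]
2. ⊥bis P2·P0 via (20.125,24.02): [(17.8276, 0) (80, 0) (80, 35) (21.1752, 35)]  |A|=2117.4511
3. ⊥bis P2·P1 via (41.635,26.08): [(17.8276, 0) (66.3598, 0) (33.1785, 35) (21.1752, 35)]  |A|=1059.3712
4. canonical 4-gon: [(17.8276, 0) (66.3598, 0) (33.1785, 35) (21.1752, 35)]
5. shoelace: 1059.3712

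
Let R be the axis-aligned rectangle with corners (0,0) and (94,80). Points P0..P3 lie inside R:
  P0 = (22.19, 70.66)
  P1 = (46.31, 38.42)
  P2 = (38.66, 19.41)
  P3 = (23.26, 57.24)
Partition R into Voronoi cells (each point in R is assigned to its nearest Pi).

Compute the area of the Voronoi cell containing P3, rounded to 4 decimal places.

1. box [0,94]×[0,80]: [(0, 0) (94, 0) (94, 80) (0, 80)]
2. ⊥bis P3·P0 via (22.725,63.95): [(0, 62.1381) (0, 0) (94, 0) (94, 69.6329)]  |A|=6193.2359
3. ⊥bis P3·P1 via (34.785,47.83): [(49.703, 66.101) (0, 62.1381) (0, 5.2267)]  |A|=1414.3342
4. ⊥bis P3·P2 via (30.96,38.325): [(25.0649, 35.9252) (49.703, 66.101) (0, 62.1381) (0, 25.7217)]  |A|=1157.482
5. canonical 4-gon: [(25.0649, 35.9252) (49.703, 66.101) (0, 62.1381) (0, 25.7217)]
6. shoelace: 1157.482

Area of P3's cell: 1157.4820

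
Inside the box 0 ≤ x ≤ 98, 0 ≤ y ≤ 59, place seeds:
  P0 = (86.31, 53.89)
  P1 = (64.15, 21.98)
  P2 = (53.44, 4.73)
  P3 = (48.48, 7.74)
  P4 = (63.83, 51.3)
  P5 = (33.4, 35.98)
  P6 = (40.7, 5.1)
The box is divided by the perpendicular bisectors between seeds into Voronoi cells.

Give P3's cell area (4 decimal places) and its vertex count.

1. box [0,98]×[0,59]: [(0, 0) (98, 0) (98, 59) (0, 59)]
2. ⊥bis P3·P0 via (67.395,30.815): [(0, 0) (98, 0) (98, 5.7275) (33.0112, 59) (0, 59)]  |A|=4050.9438
3. ⊥bis P3·P1 via (56.315,14.86): [(0, 0) (69.8189, 0) (16.2031, 59) (0, 59)]  |A|=2537.6493
4. ⊥bis P3·P2 via (50.96,6.235): [(0, 0) (47.1763, 0) (56.2425, 14.9398) (16.2031, 59) (0, 59)]  |A|=2368.5114
5. ⊥bis P3·P4 via (56.155,29.52): [(0, 49.3083) (0, 0) (47.1763, 0) (56.2425, 14.9398) (36.7923, 36.3432)]  |A|=2006.6663
6. ⊥bis P3·P5 via (40.94,21.86): [(0.0032, 0) (47.1763, 0) (56.2425, 14.9398) (47.0088, 25.1007)]  |A|=707.0739
7. ⊥bis P3·P6 via (44.59,6.42): [(39.5945, 21.1415) (46.7685, 0) (47.1763, 0) (56.2425, 14.9398) (47.0088, 25.1007)]  |A|=212.7294
8. canonical 5-gon: [(39.5945, 21.1415) (46.7685, 0) (47.1763, 0) (56.2425, 14.9398) (47.0088, 25.1007)]
9. shoelace: 212.7294

Area of P3's cell: 212.7294 (5 vertices)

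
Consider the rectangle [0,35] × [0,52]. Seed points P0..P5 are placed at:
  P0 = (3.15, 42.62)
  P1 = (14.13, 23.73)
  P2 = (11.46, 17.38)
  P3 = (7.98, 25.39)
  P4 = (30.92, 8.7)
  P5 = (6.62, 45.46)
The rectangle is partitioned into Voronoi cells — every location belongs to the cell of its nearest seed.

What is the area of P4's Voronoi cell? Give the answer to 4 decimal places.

Area of P4's cell: 346.5212

1. box [0,35]×[0,52]: [(0, 0) (35, 0) (35, 52) (0, 52)]
2. ⊥bis P4·P0 via (17.035,25.66): [(0, 11.7136) (0, 0) (35, 0) (35, 40.3678)]  |A|=911.4242
3. ⊥bis P4·P1 via (22.525,16.215): [(8.0097, 0) (35, 0) (35, 30.1508)]  |A|=406.8893
4. ⊥bis P4·P2 via (21.19,13.04): [(22.6868, 16.3958) (15.3736, 0) (35, 0) (35, 30.1508)]  |A|=346.5212
5. ⊥bis P4·P3 via (19.45,17.045): [(22.6868, 16.3958) (15.3736, 0) (35, 0) (35, 30.1508)]  |A|=346.5212
6. ⊥bis P4·P5 via (18.77,27.08): [(22.6868, 16.3958) (15.3736, 0) (35, 0) (35, 30.1508)]  |A|=346.5212
7. canonical 4-gon: [(22.6868, 16.3958) (15.3736, 0) (35, 0) (35, 30.1508)]
8. shoelace: 346.5212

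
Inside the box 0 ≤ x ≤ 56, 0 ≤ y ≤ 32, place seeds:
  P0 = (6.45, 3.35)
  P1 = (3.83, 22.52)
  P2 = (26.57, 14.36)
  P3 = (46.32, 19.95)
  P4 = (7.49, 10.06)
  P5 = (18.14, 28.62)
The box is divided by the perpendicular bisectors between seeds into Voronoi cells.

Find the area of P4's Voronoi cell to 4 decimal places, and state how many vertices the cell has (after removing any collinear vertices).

Area of P4's cell: 180.3187 (5 vertices)

1. box [0,56]×[0,32]: [(0, 0) (56, 0) (56, 32) (0, 32)]
2. ⊥bis P4·P0 via (6.97,6.705): [(0, 7.7853) (50.2301, 0) (56, 0) (56, 32) (0, 32)]  |A|=1596.4717
3. ⊥bis P4·P1 via (5.66,16.29): [(0, 14.6274) (0, 7.7853) (50.2301, 0) (56, 0) (56, 31.0769)]  |A|=1084.1921
4. ⊥bis P4·P2 via (17.03,12.21): [(15.4616, 19.1691) (0, 14.6274) (0, 7.7853) (18.6797, 4.8901)]  |A|=181.6008
5. ⊥bis P4·P3 via (26.905,15.005): [(15.4616, 19.1691) (0, 14.6274) (0, 7.7853) (18.6797, 4.8901)]  |A|=181.6008
6. ⊥bis P4·P5 via (12.815,19.34): [(15.8105, 17.6211) (13.9081, 18.7128) (0, 14.6274) (0, 7.7853) (18.6797, 4.8901)]  |A|=180.3187
7. canonical 5-gon: [(15.8105, 17.6211) (13.9081, 18.7128) (0, 14.6274) (0, 7.7853) (18.6797, 4.8901)]
8. shoelace: 180.3187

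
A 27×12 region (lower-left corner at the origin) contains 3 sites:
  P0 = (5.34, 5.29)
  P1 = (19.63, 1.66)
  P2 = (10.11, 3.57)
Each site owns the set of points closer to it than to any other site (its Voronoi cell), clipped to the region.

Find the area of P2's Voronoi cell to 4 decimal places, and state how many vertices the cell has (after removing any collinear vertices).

1. box [0,27]×[0,12]: [(0, 0) (27, 0) (27, 12) (0, 12)]
2. ⊥bis P2·P0 via (7.725,4.43): [(6.1276, 0) (27, 0) (27, 12) (10.4546, 12)]  |A|=224.5065
3. ⊥bis P2·P1 via (14.87,2.615): [(6.1276, 0) (14.3454, 0) (16.7529, 12) (10.4546, 12)]  |A|=87.0961
4. canonical 4-gon: [(6.1276, 0) (14.3454, 0) (16.7529, 12) (10.4546, 12)]
5. shoelace: 87.0961

Area of P2's cell: 87.0961 (4 vertices)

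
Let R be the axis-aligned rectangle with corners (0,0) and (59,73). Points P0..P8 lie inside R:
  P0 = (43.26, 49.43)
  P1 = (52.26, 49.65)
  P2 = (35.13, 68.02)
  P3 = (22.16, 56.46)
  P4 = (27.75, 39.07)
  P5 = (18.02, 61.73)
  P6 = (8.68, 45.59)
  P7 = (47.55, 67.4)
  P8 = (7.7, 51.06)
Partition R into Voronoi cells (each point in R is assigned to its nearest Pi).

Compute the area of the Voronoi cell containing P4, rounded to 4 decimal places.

Area of P4's cell: 1707.6406

1. box [0,59]×[0,73]: [(0, 0) (59, 0) (59, 73) (0, 73)]
2. ⊥bis P4·P0 via (35.505,44.25): [(0, 0) (59, 0) (59, 9.0755) (16.3013, 73) (0, 73)]  |A|=2942.253
3. ⊥bis P4·P1 via (40.005,44.36): [(0, 0) (59, 0) (59, 0.3555) (48.3597, 25.0051) (16.3013, 73) (0, 73)]  |A|=2895.8613
4. ⊥bis P4·P2 via (31.44,53.545): [(0, 61.5598) (0, 0) (59, 0) (59, 0.3555) (48.3597, 25.0051) (28.8564, 54.2036)]  |A|=2577.5967
5. ⊥bis P4·P3 via (24.955,47.765): [(0, 39.7432) (0, 0) (59, 0) (59, 0.3555) (48.3597, 25.0051) (31.7073, 49.9355)]  |A|=2180.63
6. ⊥bis P4·P5 via (22.885,50.4): [(0, 39.7432) (0, 0) (59, 0) (59, 0.3555) (48.3597, 25.0051) (31.7073, 49.9355)]  |A|=2180.63
7. ⊥bis P4·P6 via (18.215,42.33): [(19.4704, 46.002) (3.7424, 0) (59, 0) (59, 0.3555) (48.3597, 25.0051) (31.7073, 49.9355)]  |A|=1707.6406
8. ⊥bis P4·P7 via (37.65,53.235): [(19.4704, 46.002) (3.7424, 0) (59, 0) (59, 0.3555) (48.3597, 25.0051) (31.7073, 49.9355)]  |A|=1707.6406
9. ⊥bis P4·P8 via (17.725,45.065): [(19.4704, 46.002) (3.7424, 0) (59, 0) (59, 0.3555) (48.3597, 25.0051) (31.7073, 49.9355)]  |A|=1707.6406
10. canonical 6-gon: [(19.4704, 46.002) (3.7424, 0) (59, 0) (59, 0.3555) (48.3597, 25.0051) (31.7073, 49.9355)]
11. shoelace: 1707.6406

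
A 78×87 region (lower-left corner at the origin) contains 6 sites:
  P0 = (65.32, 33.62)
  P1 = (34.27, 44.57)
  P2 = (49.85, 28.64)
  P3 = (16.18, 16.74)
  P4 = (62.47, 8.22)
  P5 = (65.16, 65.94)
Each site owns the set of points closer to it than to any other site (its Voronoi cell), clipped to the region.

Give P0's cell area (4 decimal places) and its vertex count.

1. box [0,78]×[0,87]: [(0, 0) (78, 0) (78, 87) (0, 87)]
2. ⊥bis P0·P1 via (49.795,39.095): [(36.0079, 0) (78, 0) (78, 87) (66.689, 87)]  |A|=2318.6845
3. ⊥bis P0·P2 via (57.585,31.13): [(52.5271, 46.8421) (67.6062, 0) (78, 0) (78, 87) (66.689, 87)]  |A|=1578.6195
4. ⊥bis P0·P3 via (40.75,25.18): [(52.5271, 46.8421) (67.6062, 0) (78, 0) (78, 87) (66.689, 87)]  |A|=1578.6195
5. ⊥bis P0·P4 via (63.895,20.92): [(52.5271, 46.8421) (60.7584, 21.2719) (78, 19.3374) (78, 87) (66.689, 87)]  |A|=1301.3679
6. ⊥bis P0·P5 via (65.24,49.78): [(53.5427, 49.7221) (52.5271, 46.8421) (60.7584, 21.2719) (78, 19.3374) (78, 49.8432)]  |A|=636.1658
7. canonical 5-gon: [(53.5427, 49.7221) (52.5271, 46.8421) (60.7584, 21.2719) (78, 19.3374) (78, 49.8432)]
8. shoelace: 636.1658

Area of P0's cell: 636.1658 (5 vertices)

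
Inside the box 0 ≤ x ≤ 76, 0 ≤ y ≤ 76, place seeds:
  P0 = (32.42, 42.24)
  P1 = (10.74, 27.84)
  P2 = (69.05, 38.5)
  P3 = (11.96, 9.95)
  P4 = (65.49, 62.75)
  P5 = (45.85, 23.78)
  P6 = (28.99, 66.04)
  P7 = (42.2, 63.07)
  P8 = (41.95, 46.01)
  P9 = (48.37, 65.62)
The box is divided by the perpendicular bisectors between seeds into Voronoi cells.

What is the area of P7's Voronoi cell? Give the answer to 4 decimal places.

1. box [0,76]×[0,76]: [(0, 0) (76, 0) (76, 76) (0, 76)]
2. ⊥bis P7·P0 via (37.31,52.655): [(0, 70.1726) (76, 34.4895) (76, 76) (0, 76)]  |A|=1798.8414
3. ⊥bis P7·P1 via (26.47,45.455): [(0, 70.1726) (76, 34.4895) (76, 76) (0, 76)]  |A|=1798.8414
4. ⊥bis P7·P2 via (55.625,50.785): [(0, 70.1726) (51.3178, 46.0781) (76, 73.0507) (76, 76) (0, 76)]  |A|=1322.9532
5. ⊥bis P7·P3 via (27.08,36.51): [(0, 70.1726) (51.3178, 46.0781) (76, 73.0507) (76, 76) (0, 76)]  |A|=1322.9532
6. ⊥bis P7·P4 via (53.845,62.91): [(0, 70.1726) (51.3178, 46.0781) (53.6487, 48.6253) (54.0249, 76) (0, 76)]  |A|=989.2121
7. ⊥bis P7·P5 via (44.025,43.425): [(0, 70.1726) (51.3178, 46.0781) (53.6487, 48.6253) (54.0249, 76) (0, 76)]  |A|=989.2121
8. ⊥bis P7·P6 via (35.595,64.555): [(33.3387, 54.5196) (51.3178, 46.0781) (53.6487, 48.6253) (54.0249, 76) (38.1682, 76)]  |A|=482.1387
9. ⊥bis P7·P8 via (42.075,54.54): [(33.372, 54.6675) (53.7277, 54.3692) (54.0249, 76) (38.1682, 76)]  |A|=389.3294
10. ⊥bis P7·P9 via (45.285,64.345): [(33.372, 54.6675) (49.3816, 54.4329) (40.4681, 76) (38.1682, 76)]  |A|=196.1256
11. canonical 4-gon: [(33.372, 54.6675) (49.3816, 54.4329) (40.4681, 76) (38.1682, 76)]
12. shoelace: 196.1256

Area of P7's cell: 196.1256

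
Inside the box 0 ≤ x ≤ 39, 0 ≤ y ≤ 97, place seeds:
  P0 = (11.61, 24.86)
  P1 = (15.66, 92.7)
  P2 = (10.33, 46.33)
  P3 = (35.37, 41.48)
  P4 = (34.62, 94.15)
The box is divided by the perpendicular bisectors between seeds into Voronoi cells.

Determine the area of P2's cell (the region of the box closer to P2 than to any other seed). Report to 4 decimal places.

Area of P2's cell: 829.6450

1. box [0,39]×[0,97]: [(0, 0) (39, 0) (39, 97) (0, 97)]
2. ⊥bis P2·P0 via (10.97,35.595): [(0, 34.941) (39, 37.2661) (39, 97) (0, 97)]  |A|=2374.9619
3. ⊥bis P2·P1 via (12.995,69.515): [(0, 71.0087) (0, 34.941) (39, 37.2661) (39, 66.5259)]  |A|=1273.8859
4. ⊥bis P2·P3 via (22.85,43.905): [(27.4877, 67.8491) (0, 71.0087) (0, 34.941) (21.3604, 36.2145)]  |A|=829.6736
5. ⊥bis P2·P4 via (22.475,70.24): [(27.4603, 67.7077) (27.0925, 67.8946) (0, 71.0087) (0, 34.941) (21.3604, 36.2145)]  |A|=829.645
6. canonical 5-gon: [(27.4603, 67.7077) (27.0925, 67.8946) (0, 71.0087) (0, 34.941) (21.3604, 36.2145)]
7. shoelace: 829.645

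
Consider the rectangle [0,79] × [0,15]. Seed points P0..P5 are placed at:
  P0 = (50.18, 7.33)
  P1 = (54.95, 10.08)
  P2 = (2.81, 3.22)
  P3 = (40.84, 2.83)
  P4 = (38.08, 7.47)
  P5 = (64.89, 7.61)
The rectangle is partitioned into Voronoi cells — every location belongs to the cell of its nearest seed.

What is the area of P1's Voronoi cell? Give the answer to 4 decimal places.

1. box [0,79]×[0,15]: [(0, 0) (79, 0) (79, 15) (0, 15)]
2. ⊥bis P1·P0 via (52.565,8.705): [(57.5836, 0) (79, 0) (79, 15) (48.9358, 15)]  |A|=386.1044
3. ⊥bis P1·P2 via (28.88,6.65): [(57.5836, 0) (79, 0) (79, 15) (48.9358, 15)]  |A|=386.1044
4. ⊥bis P1·P3 via (47.895,6.455): [(57.5836, 0) (79, 0) (79, 15) (48.9358, 15)]  |A|=386.1044
5. ⊥bis P1·P4 via (46.515,8.775): [(57.5836, 0) (79, 0) (79, 15) (48.9358, 15)]  |A|=386.1044
6. ⊥bis P1·P5 via (59.92,8.845): [(57.5836, 0) (57.7221, 0) (61.4495, 15) (48.9358, 15)]  |A|=94.8911
7. canonical 4-gon: [(57.5836, 0) (57.7221, 0) (61.4495, 15) (48.9358, 15)]
8. shoelace: 94.8911

Area of P1's cell: 94.8911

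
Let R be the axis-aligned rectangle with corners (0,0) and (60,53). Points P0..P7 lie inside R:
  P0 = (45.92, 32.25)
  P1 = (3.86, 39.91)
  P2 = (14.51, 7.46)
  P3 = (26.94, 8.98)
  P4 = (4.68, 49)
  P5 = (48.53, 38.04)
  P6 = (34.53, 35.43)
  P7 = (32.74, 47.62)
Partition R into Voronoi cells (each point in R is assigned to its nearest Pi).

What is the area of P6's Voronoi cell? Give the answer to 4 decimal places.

Area of P6's cell: 376.5673

1. box [0,60]×[0,53]: [(0, 0) (60, 0) (60, 53) (0, 53)]
2. ⊥bis P6·P0 via (40.225,33.84): [(0, 0) (30.7771, 0) (45.5743, 53) (0, 53)]  |A|=2023.3136
3. ⊥bis P6·P1 via (19.195,37.67): [(13.6925, 0) (30.7771, 0) (45.5743, 53) (21.4343, 53)]  |A|=1092.4542
4. ⊥bis P6·P2 via (24.52,21.445): [(17.5534, 26.4315) (34.7251, 14.1406) (45.5743, 53) (21.4343, 53)]  |A|=720.9977
5. ⊥bis P6·P3 via (30.735,22.205): [(17.5534, 26.4315) (18.5886, 25.6905) (36.5136, 20.5468) (45.5743, 53) (21.4343, 53)]  |A|=658.9819
6. ⊥bis P6·P4 via (19.605,42.215): [(19.9791, 43.0379) (17.5534, 26.4315) (18.5886, 25.6905) (36.5136, 20.5468) (45.5743, 53) (24.5079, 53)]  |A|=643.6718
7. ⊥bis P6·P5 via (41.53,36.735): [(19.9791, 43.0379) (17.5534, 26.4315) (18.5886, 25.6905) (36.5136, 20.5468) (41.3311, 37.8018) (38.4977, 53) (24.5079, 53)]  |A|=589.8962
8. ⊥bis P6·P7 via (33.635,41.525): [(19.4539, 39.4426) (17.5534, 26.4315) (18.5886, 25.6905) (36.5136, 20.5468) (41.3311, 37.8018) (40.4504, 42.5258)]  |A|=376.5673
9. canonical 6-gon: [(19.4539, 39.4426) (17.5534, 26.4315) (18.5886, 25.6905) (36.5136, 20.5468) (41.3311, 37.8018) (40.4504, 42.5258)]
10. shoelace: 376.5673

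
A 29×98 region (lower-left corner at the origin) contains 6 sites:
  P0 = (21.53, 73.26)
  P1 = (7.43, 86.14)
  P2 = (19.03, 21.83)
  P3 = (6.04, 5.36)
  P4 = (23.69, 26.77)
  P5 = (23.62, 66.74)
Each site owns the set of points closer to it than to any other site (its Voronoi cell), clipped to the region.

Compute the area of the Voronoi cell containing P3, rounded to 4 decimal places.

1. box [0,29]×[0,98]: [(0, 0) (29, 0) (29, 98) (0, 98)]
2. ⊥bis P3·P0 via (13.785,39.31): [(0, 42.4548) (0, 0) (29, 0) (29, 35.839)]  |A|=1135.2597
3. ⊥bis P3·P1 via (6.735,45.75): [(0, 42.4548) (0, 0) (29, 0) (29, 35.839)]  |A|=1135.2597
4. ⊥bis P3·P2 via (12.535,13.595): [(0, 23.4814) (0, 0) (29, 0) (29, 0.6089)]  |A|=349.3105
5. ⊥bis P3·P4 via (14.865,16.065): [(0, 23.4814) (0, 0) (29, 0) (29, 0.6089)]  |A|=349.3105
6. ⊥bis P3·P5 via (14.83,36.05): [(0, 23.4814) (0, 0) (29, 0) (29, 0.6089)]  |A|=349.3105
7. canonical 4-gon: [(0, 23.4814) (0, 0) (29, 0) (29, 0.6089)]
8. shoelace: 349.3105

Area of P3's cell: 349.3105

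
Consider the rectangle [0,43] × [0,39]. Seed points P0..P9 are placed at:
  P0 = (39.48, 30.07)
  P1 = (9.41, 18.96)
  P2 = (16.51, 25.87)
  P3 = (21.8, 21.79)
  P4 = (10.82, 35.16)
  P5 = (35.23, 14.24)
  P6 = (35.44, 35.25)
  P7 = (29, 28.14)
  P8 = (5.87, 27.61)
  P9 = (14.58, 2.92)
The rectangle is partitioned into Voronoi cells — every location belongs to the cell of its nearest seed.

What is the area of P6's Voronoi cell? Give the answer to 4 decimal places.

1. box [0,43]×[0,39]: [(0, 0) (43, 0) (43, 39) (0, 39)]
2. ⊥bis P6·P0 via (37.46,32.66): [(0, 3.4441) (43, 36.9808) (43, 39) (0, 39)]  |A|=807.8654
3. ⊥bis P6·P1 via (22.425,27.105): [(25.0203, 22.958) (43, 36.9808) (43, 39) (14.9809, 39)]  |A|=242.894
4. ⊥bis P6·P2 via (25.975,30.56): [(28.4258, 25.614) (43, 36.9808) (43, 39) (21.7929, 39)]  |A|=156.6534
5. ⊥bis P6·P3 via (28.62,28.52): [(25.3377, 31.8462) (30.156, 26.9635) (43, 36.9808) (43, 39) (21.7929, 39)]  |A|=149.1782
6. ⊥bis P6·P4 via (23.13,35.205): [(23.126, 36.3097) (25.3377, 31.8462) (30.156, 26.9635) (43, 36.9808) (43, 39) (23.1161, 39)]  |A|=147.3982
7. ⊥bis P6·P5 via (35.335,24.745): [(23.126, 36.3097) (25.3377, 31.8462) (30.156, 26.9635) (43, 36.9808) (43, 39) (23.1161, 39)]  |A|=147.3982
8. ⊥bis P6·P7 via (32.22,31.695): [(34.0719, 30.0176) (43, 36.9808) (43, 39) (24.155, 39)]  |A|=93.6508
9. ⊥bis P6·P8 via (20.655,31.43): [(34.0719, 30.0176) (43, 36.9808) (43, 39) (24.155, 39)]  |A|=93.6508
10. ⊥bis P6·P9 via (25.01,19.085): [(34.0719, 30.0176) (43, 36.9808) (43, 39) (24.155, 39)]  |A|=93.6508
11. canonical 4-gon: [(34.0719, 30.0176) (43, 36.9808) (43, 39) (24.155, 39)]
12. shoelace: 93.6508

Area of P6's cell: 93.6508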